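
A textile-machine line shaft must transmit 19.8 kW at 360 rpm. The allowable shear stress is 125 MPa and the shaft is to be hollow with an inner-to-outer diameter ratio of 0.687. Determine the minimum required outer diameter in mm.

ω = 2π·360/60 = 37.70 rad/s, so T = P/ω = 19.8×10³ / 37.70 = 525.2 N·m.
For a hollow shaft with d_i/d_o = 0.687: τ_max = 16T/(π d_o³ (1−k⁴)), so d_o = [16T/(π τ_allow (1−k⁴))]^(1/3) = [16·525.2/(π·1.25×10^8·0.7772)]^(1/3) = 0.03020 m.

30.2 mm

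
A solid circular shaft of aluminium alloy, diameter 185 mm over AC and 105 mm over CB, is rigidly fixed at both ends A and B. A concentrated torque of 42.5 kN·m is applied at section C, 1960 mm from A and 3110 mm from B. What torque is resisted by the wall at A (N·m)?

Compatibility: T_A·a/J_AC = T_B·b/J_CB with T_A + T_B = T₀.
J_AC = 1.15×10^-4 m⁴, J_CB = 1.19×10^-5 m⁴, so T_A = T₀·(J_AC/a)/((J_AC/a)+(J_CB/b)) = 39890 N·m, T_B = 2609 N·m.

39900 N·m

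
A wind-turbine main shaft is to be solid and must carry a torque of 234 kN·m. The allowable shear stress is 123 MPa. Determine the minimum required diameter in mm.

213 mm

For a solid shaft τ_max = 16T/(πd³), so d = (16T/(π τ_allow))^(1/3) = (16·234000/(π·1.23×10^8))^(1/3) = 0.2132 m.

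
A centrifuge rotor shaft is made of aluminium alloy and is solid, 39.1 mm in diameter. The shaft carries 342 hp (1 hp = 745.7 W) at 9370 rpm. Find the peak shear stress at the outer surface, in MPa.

ω = 2π·9370/60 = 981.2 rad/s, so T = P/ω = 342×745.7 / 981.2 = 259.9 N·m.
J = πd⁴/32 = π(0.0391)⁴/32 = 2.295×10^-7 m⁴.
τ_max = T·r/J = 259.9 × 0.0196 / 2.295×10^-7 = 2.214×10^7 Pa.

22.1 MPa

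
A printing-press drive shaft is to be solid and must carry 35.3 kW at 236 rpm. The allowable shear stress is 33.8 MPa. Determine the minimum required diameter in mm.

ω = 2π·236/60 = 24.71 rad/s, so T = P/ω = 35.3×10³ / 24.71 = 1428 N·m.
For a solid shaft τ_max = 16T/(πd³), so d = (16T/(π τ_allow))^(1/3) = (16·1428/(π·3.38×10^7))^(1/3) = 0.05993 m.

59.9 mm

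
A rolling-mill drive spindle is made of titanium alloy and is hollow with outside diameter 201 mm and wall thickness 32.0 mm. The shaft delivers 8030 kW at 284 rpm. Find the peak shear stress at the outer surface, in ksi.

31.3 ksi

ω = 2π·284/60 = 29.74 rad/s, so T = P/ω = 8030×10³ / 29.74 = 270000 N·m.
J = π(d_o⁴ − d_i⁴)/32 = π(0.201⁴ − 0.137⁴)/32 = 1.257×10^-4 m⁴.
τ_max = T·r/J = 270000 × 0.101 / 1.257×10^-4 = 2.159×10^8 Pa.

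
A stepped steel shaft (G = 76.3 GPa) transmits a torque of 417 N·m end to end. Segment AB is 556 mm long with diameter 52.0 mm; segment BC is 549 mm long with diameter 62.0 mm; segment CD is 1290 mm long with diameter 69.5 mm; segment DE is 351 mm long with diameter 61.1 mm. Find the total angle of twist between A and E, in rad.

0.0108 rad

J_AB = π(0.0520)⁴/32 = 7.18×10^-7 m⁴; J_BC = π(0.0620)⁴/32 = 1.45×10^-6 m⁴; J_CD = π(0.0695)⁴/32 = 2.29×10^-6 m⁴; J_DE = π(0.0611)⁴/32 = 1.37×10^-6 m⁴.
θ = (T/G)·Σ L_i/J_i = (417.0/76.3×10⁹)·(0.556/7.18×10^-7 + 0.549/1.45×10^-6 + 1.29/2.29×10^-6 + 0.351/1.37×10^-6) = 0.01078 rad.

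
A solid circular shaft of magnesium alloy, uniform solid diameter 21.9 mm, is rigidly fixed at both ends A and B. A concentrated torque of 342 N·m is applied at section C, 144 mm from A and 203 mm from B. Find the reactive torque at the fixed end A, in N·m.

With uniform GJ and both ends fixed, compatibility θ_AC = θ_CB gives T_A·a = T_B·b, together with T_A + T_B = T₀.
T_A = T₀·b/(a+b) = 342.0·203/347.0 = 200.1 N·m; T_B = 141.9 N·m.

200 N·m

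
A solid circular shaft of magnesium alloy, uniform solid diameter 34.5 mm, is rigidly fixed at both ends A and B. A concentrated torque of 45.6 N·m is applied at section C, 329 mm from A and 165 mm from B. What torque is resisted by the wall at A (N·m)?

With uniform GJ and both ends fixed, compatibility θ_AC = θ_CB gives T_A·a = T_B·b, together with T_A + T_B = T₀.
T_A = T₀·b/(a+b) = 45.60·165/494.0 = 15.23 N·m; T_B = 30.37 N·m.

15.2 N·m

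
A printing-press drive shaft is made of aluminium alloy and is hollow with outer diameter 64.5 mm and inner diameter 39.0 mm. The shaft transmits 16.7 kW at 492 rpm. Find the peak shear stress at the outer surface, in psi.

ω = 2π·492/60 = 51.52 rad/s, so T = P/ω = 16.7×10³ / 51.52 = 324.1 N·m.
J = π(d_o⁴ − d_i⁴)/32 = π(0.0645⁴ − 0.0390⁴)/32 = 1.472×10^-6 m⁴.
τ_max = T·r/J = 324.1 × 0.0323 / 1.472×10^-6 = 7.101×10^6 Pa.

1030 psi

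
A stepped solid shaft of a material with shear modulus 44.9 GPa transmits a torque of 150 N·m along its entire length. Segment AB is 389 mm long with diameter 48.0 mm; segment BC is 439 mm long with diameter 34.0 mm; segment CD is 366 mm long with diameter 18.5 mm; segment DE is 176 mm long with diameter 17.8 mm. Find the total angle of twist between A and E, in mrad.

J_AB = π(0.0480)⁴/32 = 5.21×10^-7 m⁴; J_BC = π(0.0340)⁴/32 = 1.31×10^-7 m⁴; J_CD = π(0.0185)⁴/32 = 1.15×10^-8 m⁴; J_DE = π(0.0178)⁴/32 = 9.86×10^-9 m⁴.
θ = (T/G)·Σ L_i/J_i = (150.0/44.9×10⁹)·(0.389/5.21×10^-7 + 0.439/1.31×10^-7 + 0.366/1.15×10^-8 + 0.176/9.86×10^-9) = 0.1797 rad.

180 mrad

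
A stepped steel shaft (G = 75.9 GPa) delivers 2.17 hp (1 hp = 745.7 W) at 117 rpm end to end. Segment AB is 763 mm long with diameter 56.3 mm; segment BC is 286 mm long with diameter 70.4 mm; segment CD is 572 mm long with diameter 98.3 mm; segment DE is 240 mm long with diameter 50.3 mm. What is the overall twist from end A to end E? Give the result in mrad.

2.33 mrad

ω = 2π·117/60 = 12.25 rad/s, so T = P/ω = 2.17×745.7 / 12.25 = 132.1 N·m.
J_AB = π(0.0563)⁴/32 = 9.86×10^-7 m⁴; J_BC = π(0.0704)⁴/32 = 2.41×10^-6 m⁴; J_CD = π(0.0983)⁴/32 = 9.17×10^-6 m⁴; J_DE = π(0.0503)⁴/32 = 6.28×10^-7 m⁴.
θ = (T/G)·Σ L_i/J_i = (132.1/75.9×10⁹)·(0.763/9.86×10^-7 + 0.286/2.41×10^-6 + 0.572/9.17×10^-6 + 0.240/6.28×10^-7) = 2.326×10^-3 rad.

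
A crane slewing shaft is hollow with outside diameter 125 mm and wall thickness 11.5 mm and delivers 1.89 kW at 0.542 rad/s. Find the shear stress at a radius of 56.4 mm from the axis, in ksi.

2.14 ksi

ω = 0.542 rad/s, so T = P/ω = 1.89×10³ / 0.5420 = 3487 N·m.
J = π(d_o⁴ − d_i⁴)/32 = π(0.125⁴ − 0.102⁴)/32 = 1.334×10^-5 m⁴.
Shear stress varies linearly with radius: τ = T·r/J = 3487 × 0.0564 / 1.334×10^-5 = 1.474×10^7 Pa.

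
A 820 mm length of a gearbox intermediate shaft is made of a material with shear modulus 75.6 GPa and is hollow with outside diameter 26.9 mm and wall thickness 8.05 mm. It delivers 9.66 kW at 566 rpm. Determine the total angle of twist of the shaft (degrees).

2.02°

ω = 2π·566/60 = 59.27 rad/s, so T = P/ω = 9.66×10³ / 59.27 = 163.0 N·m.
J = π(d_o⁴ − d_i⁴)/32 = π(0.0269⁴ − 0.0108⁴)/32 = 5.007×10^-8 m⁴.
θ = T·L/(G·J) = 163.0 × 0.820 / (75.6×10⁹ × 5.007×10^-8) = 0.03531 rad.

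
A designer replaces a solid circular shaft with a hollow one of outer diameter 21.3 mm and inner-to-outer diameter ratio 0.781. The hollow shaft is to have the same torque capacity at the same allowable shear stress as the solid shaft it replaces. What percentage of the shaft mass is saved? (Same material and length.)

Equal τ_max and T ⇒ the solid shaft needs d_s³ = d_o³(1−k⁴), so d_s = 21.3·(1−0.781⁴)^(1/3) = 18.24 mm.
Area ratio A_h/A_s = d_o²(1−k²)/d_s² = (1−k²)/(1−k⁴)^(2/3) = 0.5319.
Mass saving = 1 − 0.5319 = 46.8 %.

46.8 %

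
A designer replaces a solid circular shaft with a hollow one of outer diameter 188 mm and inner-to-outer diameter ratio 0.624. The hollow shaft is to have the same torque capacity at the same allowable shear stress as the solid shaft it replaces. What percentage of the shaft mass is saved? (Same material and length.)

Equal τ_max and T ⇒ the solid shaft needs d_s³ = d_o³(1−k⁴), so d_s = 188·(1−0.624⁴)^(1/3) = 178.0 mm.
Area ratio A_h/A_s = d_o²(1−k²)/d_s² = (1−k²)/(1−k⁴)^(2/3) = 0.6814.
Mass saving = 1 − 0.6814 = 31.9 %.

31.9 %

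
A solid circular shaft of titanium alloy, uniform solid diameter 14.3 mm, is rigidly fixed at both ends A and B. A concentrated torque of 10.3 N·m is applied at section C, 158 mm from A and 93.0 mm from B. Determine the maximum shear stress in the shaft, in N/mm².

11.3 N/mm²

With uniform GJ and both ends fixed, compatibility θ_AC = θ_CB gives T_A·a = T_B·b, together with T_A + T_B = T₀.
T_A = T₀·b/(a+b) = 10.30·93.0/251.0 = 3.816 N·m; T_B = 6.484 N·m.
τ in each portion: τ_AC = 6.65×10^6 Pa, τ_CB = 1.13×10^7 Pa; maximum is in CB.
τ_max = T_CB·r/J = 6.484·0.00715/4.11×10^-9 = 1.129×10^7 Pa.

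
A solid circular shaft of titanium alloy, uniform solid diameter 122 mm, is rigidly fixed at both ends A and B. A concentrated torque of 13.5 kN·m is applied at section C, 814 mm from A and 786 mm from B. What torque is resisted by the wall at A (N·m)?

6630 N·m

With uniform GJ and both ends fixed, compatibility θ_AC = θ_CB gives T_A·a = T_B·b, together with T_A + T_B = T₀.
T_A = T₀·b/(a+b) = 13500·786/1600 = 6632 N·m; T_B = 6868 N·m.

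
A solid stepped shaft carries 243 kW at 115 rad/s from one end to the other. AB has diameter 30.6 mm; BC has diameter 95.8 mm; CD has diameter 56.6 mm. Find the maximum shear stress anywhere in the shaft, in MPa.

376 MPa

ω = 115 rad/s, so T = P/ω = 243×10³ / 115.0 = 2113 N·m.
Under the same torque, τ_max = 16T/(πd³) is largest where d is smallest — segment AB (d = 30.6 mm).
τ_max = 16·2113/(π·(0.0306)³) = 3.756×10^8 Pa.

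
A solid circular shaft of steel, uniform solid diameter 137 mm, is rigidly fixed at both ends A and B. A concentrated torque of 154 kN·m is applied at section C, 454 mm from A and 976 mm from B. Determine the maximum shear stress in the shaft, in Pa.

With uniform GJ and both ends fixed, compatibility θ_AC = θ_CB gives T_A·a = T_B·b, together with T_A + T_B = T₀.
T_A = T₀·b/(a+b) = 154000·976/1430 = 105100 N·m; T_B = 48890 N·m.
τ in each portion: τ_AC = 2.08×10^8 Pa, τ_CB = 9.68×10^7 Pa; maximum is in AC.
τ_max = T_AC·r/J = 105100·0.0685/3.46×10^-5 = 2.082×10^8 Pa.

2.08e8 Pa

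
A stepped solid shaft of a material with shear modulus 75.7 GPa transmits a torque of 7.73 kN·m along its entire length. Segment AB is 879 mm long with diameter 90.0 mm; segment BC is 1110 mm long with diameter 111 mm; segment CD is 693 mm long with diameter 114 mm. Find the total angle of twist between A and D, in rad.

J_AB = π(0.0900)⁴/32 = 6.44×10^-6 m⁴; J_BC = π(0.111)⁴/32 = 1.49×10^-5 m⁴; J_CD = π(0.114)⁴/32 = 1.66×10^-5 m⁴.
θ = (T/G)·Σ L_i/J_i = (7730/75.7×10⁹)·(0.879/6.44×10^-6 + 1.11/1.49×10^-5 + 0.693/1.66×10^-5) = 0.02581 rad.

0.0258 rad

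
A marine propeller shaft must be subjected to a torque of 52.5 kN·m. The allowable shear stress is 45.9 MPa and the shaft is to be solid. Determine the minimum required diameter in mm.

180 mm

For a solid shaft τ_max = 16T/(πd³), so d = (16T/(π τ_allow))^(1/3) = (16·52500/(π·4.59×10^7))^(1/3) = 0.1799 m.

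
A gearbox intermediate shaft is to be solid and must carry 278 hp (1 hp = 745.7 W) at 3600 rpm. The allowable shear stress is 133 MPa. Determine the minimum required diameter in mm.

27.6 mm

ω = 2π·3600/60 = 377.0 rad/s, so T = P/ω = 278×745.7 / 377.0 = 549.9 N·m.
For a solid shaft τ_max = 16T/(πd³), so d = (16T/(π τ_allow))^(1/3) = (16·549.9/(π·1.33×10^8))^(1/3) = 0.02761 m.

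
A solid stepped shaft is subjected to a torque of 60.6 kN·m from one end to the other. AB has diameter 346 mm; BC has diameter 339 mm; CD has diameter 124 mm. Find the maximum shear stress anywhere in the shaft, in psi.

Under the same torque, τ_max = 16T/(πd³) is largest where d is smallest — segment CD (d = 124 mm).
τ_max = 16·60600/(π·(0.124)³) = 1.619×10^8 Pa.

23500 psi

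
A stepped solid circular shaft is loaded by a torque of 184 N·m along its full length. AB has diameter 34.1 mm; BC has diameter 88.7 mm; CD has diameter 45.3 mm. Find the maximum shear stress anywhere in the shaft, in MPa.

Under the same torque, τ_max = 16T/(πd³) is largest where d is smallest — segment AB (d = 34.1 mm).
τ_max = 16·184.0/(π·(0.0341)³) = 2.363×10^7 Pa.

23.6 MPa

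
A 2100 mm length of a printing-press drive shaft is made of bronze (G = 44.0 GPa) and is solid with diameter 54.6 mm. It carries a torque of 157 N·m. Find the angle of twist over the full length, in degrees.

0.492°

J = πd⁴/32 = π(0.0546)⁴/32 = 8.725×10^-7 m⁴.
θ = T·L/(G·J) = 157.0 × 2.10 / (44.0×10⁹ × 8.725×10^-7) = 8.588×10^-3 rad.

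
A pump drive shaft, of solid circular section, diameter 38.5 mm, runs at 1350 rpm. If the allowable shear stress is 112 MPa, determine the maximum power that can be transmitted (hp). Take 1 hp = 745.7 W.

238 hp

J = πd⁴/32 = π(0.0385)⁴/32 = 2.157×10^-7 m⁴.
T_max = τ_allow·J/r = 1.12×10^8 × 2.157×10^-7 / 0.0192 = 1255 N·m.
ω = 2π·1350/60 = 141.4 rad/s, so P_max = T_max·ω = 1.774×10^5 W.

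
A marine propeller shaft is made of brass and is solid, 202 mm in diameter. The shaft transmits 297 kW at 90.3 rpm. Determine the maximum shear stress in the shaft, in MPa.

19.4 MPa

ω = 2π·90.3/60 = 9.456 rad/s, so T = P/ω = 297×10³ / 9.456 = 31410 N·m.
J = πd⁴/32 = π(0.202)⁴/32 = 1.635×10^-4 m⁴.
τ_max = T·r/J = 31410 × 0.101 / 1.635×10^-4 = 1.941×10^7 Pa.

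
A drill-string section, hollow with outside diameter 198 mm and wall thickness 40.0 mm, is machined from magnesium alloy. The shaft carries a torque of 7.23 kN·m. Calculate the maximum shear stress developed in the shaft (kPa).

J = π(d_o⁴ − d_i⁴)/32 = π(0.198⁴ − 0.118⁴)/32 = 1.319×10^-4 m⁴.
τ_max = T·r/J = 7230 × 0.0990 / 1.319×10^-4 = 5.428×10^6 Pa.

5430 kPa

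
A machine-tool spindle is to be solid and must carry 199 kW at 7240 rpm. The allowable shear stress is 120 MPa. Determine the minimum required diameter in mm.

ω = 2π·7240/60 = 758.2 rad/s, so T = P/ω = 199×10³ / 758.2 = 262.5 N·m.
For a solid shaft τ_max = 16T/(πd³), so d = (16T/(π τ_allow))^(1/3) = (16·262.5/(π·1.20×10^8))^(1/3) = 0.02233 m.

22.3 mm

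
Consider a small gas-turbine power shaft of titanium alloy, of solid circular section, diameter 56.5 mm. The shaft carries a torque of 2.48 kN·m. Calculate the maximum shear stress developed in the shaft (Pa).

J = πd⁴/32 = π(0.0565)⁴/32 = 1.000×10^-6 m⁴.
τ_max = T·r/J = 2480 × 0.0283 / 1.000×10^-6 = 7.003×10^7 Pa.

7.00e7 Pa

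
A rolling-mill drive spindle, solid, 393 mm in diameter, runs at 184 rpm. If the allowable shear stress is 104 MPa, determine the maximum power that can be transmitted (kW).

J = πd⁴/32 = π(0.393)⁴/32 = 2.342×10^-3 m⁴.
T_max = τ_allow·J/r = 1.04×10^8 × 2.342×10^-3 / 0.197 = 1.239e6 N·m.
ω = 2π·184/60 = 19.27 rad/s, so P_max = T_max·ω = 2.388×10^7 W.

23900 kW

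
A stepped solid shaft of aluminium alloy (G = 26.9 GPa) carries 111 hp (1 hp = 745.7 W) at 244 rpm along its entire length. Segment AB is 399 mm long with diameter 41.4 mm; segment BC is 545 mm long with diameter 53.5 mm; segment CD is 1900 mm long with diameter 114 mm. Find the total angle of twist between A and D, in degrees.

15.0°

ω = 2π·244/60 = 25.55 rad/s, so T = P/ω = 111×745.7 / 25.55 = 3239 N·m.
J_AB = π(0.0414)⁴/32 = 2.88×10^-7 m⁴; J_BC = π(0.0535)⁴/32 = 8.04×10^-7 m⁴; J_CD = π(0.114)⁴/32 = 1.66×10^-5 m⁴.
θ = (T/G)·Σ L_i/J_i = (3239/26.9×10⁹)·(0.399/2.88×10^-7 + 0.545/8.04×10^-7 + 1.90/1.66×10^-5) = 0.2620 rad.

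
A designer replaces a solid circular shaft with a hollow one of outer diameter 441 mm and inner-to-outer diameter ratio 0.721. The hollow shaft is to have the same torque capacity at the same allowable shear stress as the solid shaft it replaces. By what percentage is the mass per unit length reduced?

Equal τ_max and T ⇒ the solid shaft needs d_s³ = d_o³(1−k⁴), so d_s = 441·(1−0.721⁴)^(1/3) = 397.0 mm.
Area ratio A_h/A_s = d_o²(1−k²)/d_s² = (1−k²)/(1−k⁴)^(2/3) = 0.5924.
Mass saving = 1 − 0.5924 = 40.8 %.

40.8 %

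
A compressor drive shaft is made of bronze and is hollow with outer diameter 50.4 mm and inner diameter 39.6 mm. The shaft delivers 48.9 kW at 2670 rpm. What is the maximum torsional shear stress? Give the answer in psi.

ω = 2π·2670/60 = 279.6 rad/s, so T = P/ω = 48.9×10³ / 279.6 = 174.9 N·m.
J = π(d_o⁴ − d_i⁴)/32 = π(0.0504⁴ − 0.0396⁴)/32 = 3.920×10^-7 m⁴.
τ_max = T·r/J = 174.9 × 0.0252 / 3.920×10^-7 = 1.124×10^7 Pa.

1630 psi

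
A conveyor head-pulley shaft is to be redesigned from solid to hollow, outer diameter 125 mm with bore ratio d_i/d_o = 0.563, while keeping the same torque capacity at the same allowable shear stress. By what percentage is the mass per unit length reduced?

26.7 %

Equal τ_max and T ⇒ the solid shaft needs d_s³ = d_o³(1−k⁴), so d_s = 125·(1−0.563⁴)^(1/3) = 120.7 mm.
Area ratio A_h/A_s = d_o²(1−k²)/d_s² = (1−k²)/(1−k⁴)^(2/3) = 0.7330.
Mass saving = 1 − 0.7330 = 26.7 %.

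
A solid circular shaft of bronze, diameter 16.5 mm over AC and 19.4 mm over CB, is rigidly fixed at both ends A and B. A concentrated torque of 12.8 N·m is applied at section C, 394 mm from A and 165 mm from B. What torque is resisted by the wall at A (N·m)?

Compatibility: T_A·a/J_AC = T_B·b/J_CB with T_A + T_B = T₀.
J_AC = 7.28×10^-9 m⁴, J_CB = 1.39×10^-8 m⁴, so T_A = T₀·(J_AC/a)/((J_AC/a)+(J_CB/b)) = 2.301 N·m, T_B = 10.50 N·m.

2.30 N·m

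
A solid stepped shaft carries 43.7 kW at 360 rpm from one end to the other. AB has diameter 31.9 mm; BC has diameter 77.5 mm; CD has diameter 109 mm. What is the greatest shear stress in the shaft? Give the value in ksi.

26.4 ksi

ω = 2π·360/60 = 37.70 rad/s, so T = P/ω = 43.7×10³ / 37.70 = 1159 N·m.
Under the same torque, τ_max = 16T/(πd³) is largest where d is smallest — segment AB (d = 31.9 mm).
τ_max = 16·1159/(π·(0.0319)³) = 1.819×10^8 Pa.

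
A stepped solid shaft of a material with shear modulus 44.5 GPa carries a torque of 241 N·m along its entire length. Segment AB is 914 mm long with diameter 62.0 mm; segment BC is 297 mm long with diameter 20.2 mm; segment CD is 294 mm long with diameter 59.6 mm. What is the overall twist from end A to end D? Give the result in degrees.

J_AB = π(0.0620)⁴/32 = 1.45×10^-6 m⁴; J_BC = π(0.0202)⁴/32 = 1.63×10^-8 m⁴; J_CD = π(0.0596)⁴/32 = 1.24×10^-6 m⁴.
θ = (T/G)·Σ L_i/J_i = (241.0/44.5×10⁹)·(0.914/1.45×10^-6 + 0.297/1.63×10^-8 + 0.294/1.24×10^-6) = 0.1031 rad.

5.91°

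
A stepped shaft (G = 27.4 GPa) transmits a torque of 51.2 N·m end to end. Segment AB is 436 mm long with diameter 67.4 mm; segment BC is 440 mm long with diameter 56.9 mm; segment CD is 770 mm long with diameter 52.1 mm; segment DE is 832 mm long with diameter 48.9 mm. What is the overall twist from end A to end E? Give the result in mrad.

J_AB = π(0.0674)⁴/32 = 2.03×10^-6 m⁴; J_BC = π(0.0569)⁴/32 = 1.03×10^-6 m⁴; J_CD = π(0.0521)⁴/32 = 7.23×10^-7 m⁴; J_DE = π(0.0489)⁴/32 = 5.61×10^-7 m⁴.
θ = (T/G)·Σ L_i/J_i = (51.20/27.4×10⁹)·(0.436/2.03×10^-6 + 0.440/1.03×10^-6 + 0.770/7.23×10^-7 + 0.832/5.61×10^-7) = 5.960×10^-3 rad.

5.96 mrad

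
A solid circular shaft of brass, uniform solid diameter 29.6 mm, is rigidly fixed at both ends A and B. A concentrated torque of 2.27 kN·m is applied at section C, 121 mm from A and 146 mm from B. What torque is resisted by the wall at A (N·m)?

1240 N·m

With uniform GJ and both ends fixed, compatibility θ_AC = θ_CB gives T_A·a = T_B·b, together with T_A + T_B = T₀.
T_A = T₀·b/(a+b) = 2270·146/267.0 = 1241 N·m; T_B = 1029 N·m.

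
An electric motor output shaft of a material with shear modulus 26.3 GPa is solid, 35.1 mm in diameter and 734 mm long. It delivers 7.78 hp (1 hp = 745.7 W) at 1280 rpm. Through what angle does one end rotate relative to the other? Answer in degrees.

0.464°

ω = 2π·1280/60 = 134.0 rad/s, so T = P/ω = 7.78×745.7 / 134.0 = 43.28 N·m.
J = πd⁴/32 = π(0.0351)⁴/32 = 1.490×10^-7 m⁴.
θ = T·L/(G·J) = 43.28 × 0.734 / (26.3×10⁹ × 1.490×10^-7) = 8.106×10^-3 rad.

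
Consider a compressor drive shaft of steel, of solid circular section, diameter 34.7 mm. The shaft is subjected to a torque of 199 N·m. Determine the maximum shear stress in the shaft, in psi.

J = πd⁴/32 = π(0.0347)⁴/32 = 1.423×10^-7 m⁴.
τ_max = T·r/J = 199.0 × 0.0174 / 1.423×10^-7 = 2.426×10^7 Pa.

3520 psi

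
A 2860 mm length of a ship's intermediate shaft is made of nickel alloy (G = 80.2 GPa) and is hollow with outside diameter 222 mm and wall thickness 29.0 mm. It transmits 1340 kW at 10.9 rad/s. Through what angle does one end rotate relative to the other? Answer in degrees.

ω = 10.9 rad/s, so T = P/ω = 1340×10³ / 10.90 = 122900 N·m.
J = π(d_o⁴ − d_i⁴)/32 = π(0.222⁴ − 0.164⁴)/32 = 1.674×10^-4 m⁴.
θ = T·L/(G·J) = 122900 × 2.86 / (80.2×10⁹ × 1.674×10^-4) = 0.02618 rad.

1.50°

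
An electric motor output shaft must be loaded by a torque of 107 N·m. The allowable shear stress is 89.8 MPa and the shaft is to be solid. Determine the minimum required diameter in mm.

18.2 mm

For a solid shaft τ_max = 16T/(πd³), so d = (16T/(π τ_allow))^(1/3) = (16·107.0/(π·8.98×10^7))^(1/3) = 0.01824 m.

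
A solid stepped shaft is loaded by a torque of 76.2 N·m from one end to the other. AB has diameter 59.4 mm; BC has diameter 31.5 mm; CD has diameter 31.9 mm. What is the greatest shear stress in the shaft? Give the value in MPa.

12.4 MPa

Under the same torque, τ_max = 16T/(πd³) is largest where d is smallest — segment BC (d = 31.5 mm).
τ_max = 16·76.20/(π·(0.0315)³) = 1.242×10^7 Pa.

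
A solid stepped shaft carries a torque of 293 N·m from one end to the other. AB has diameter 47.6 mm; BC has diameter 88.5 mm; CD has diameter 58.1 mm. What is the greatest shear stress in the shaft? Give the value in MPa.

13.8 MPa

Under the same torque, τ_max = 16T/(πd³) is largest where d is smallest — segment AB (d = 47.6 mm).
τ_max = 16·293.0/(π·(0.0476)³) = 1.384×10^7 Pa.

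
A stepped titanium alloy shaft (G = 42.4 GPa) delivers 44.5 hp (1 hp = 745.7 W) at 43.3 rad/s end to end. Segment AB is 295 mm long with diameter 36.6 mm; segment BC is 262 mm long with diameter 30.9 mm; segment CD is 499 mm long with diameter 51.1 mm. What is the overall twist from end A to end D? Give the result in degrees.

5.54°

ω = 43.3 rad/s, so T = P/ω = 44.5×745.7 / 43.30 = 766.4 N·m.
J_AB = π(0.0366)⁴/32 = 1.76×10^-7 m⁴; J_BC = π(0.0309)⁴/32 = 8.95×10^-8 m⁴; J_CD = π(0.0511)⁴/32 = 6.69×10^-7 m⁴.
θ = (T/G)·Σ L_i/J_i = (766.4/42.4×10⁹)·(0.295/1.76×10^-7 + 0.262/8.95×10^-8 + 0.499/6.69×10^-7) = 0.09665 rad.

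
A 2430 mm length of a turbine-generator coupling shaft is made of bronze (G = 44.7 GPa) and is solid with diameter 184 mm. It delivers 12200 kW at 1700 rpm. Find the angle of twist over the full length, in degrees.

1.90°

ω = 2π·1700/60 = 178.0 rad/s, so T = P/ω = 12200×10³ / 178.0 = 68530 N·m.
J = πd⁴/32 = π(0.184)⁴/32 = 1.125×10^-4 m⁴.
θ = T·L/(G·J) = 68530 × 2.43 / (44.7×10⁹ × 1.125×10^-4) = 0.03311 rad.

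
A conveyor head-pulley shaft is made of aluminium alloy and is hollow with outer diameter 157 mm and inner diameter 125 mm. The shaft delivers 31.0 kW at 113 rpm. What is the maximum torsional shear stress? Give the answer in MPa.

ω = 2π·113/60 = 11.83 rad/s, so T = P/ω = 31.0×10³ / 11.83 = 2620 N·m.
J = π(d_o⁴ − d_i⁴)/32 = π(0.157⁴ − 0.125⁴)/32 = 3.568×10^-5 m⁴.
τ_max = T·r/J = 2620 × 0.0785 / 3.568×10^-5 = 5.764×10^6 Pa.

5.76 MPa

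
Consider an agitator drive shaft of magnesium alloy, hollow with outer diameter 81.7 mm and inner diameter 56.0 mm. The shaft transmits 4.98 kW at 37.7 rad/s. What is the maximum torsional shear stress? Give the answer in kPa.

ω = 37.7 rad/s, so T = P/ω = 4.98×10³ / 37.70 = 132.1 N·m.
J = π(d_o⁴ − d_i⁴)/32 = π(0.0817⁴ − 0.0560⁴)/32 = 3.409×10^-6 m⁴.
τ_max = T·r/J = 132.1 × 0.0409 / 3.409×10^-6 = 1.583×10^6 Pa.

1580 kPa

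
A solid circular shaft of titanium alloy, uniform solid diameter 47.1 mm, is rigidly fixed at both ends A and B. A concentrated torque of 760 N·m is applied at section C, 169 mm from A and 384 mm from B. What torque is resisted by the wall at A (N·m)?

528 N·m

With uniform GJ and both ends fixed, compatibility θ_AC = θ_CB gives T_A·a = T_B·b, together with T_A + T_B = T₀.
T_A = T₀·b/(a+b) = 760.0·384/553.0 = 527.7 N·m; T_B = 232.3 N·m.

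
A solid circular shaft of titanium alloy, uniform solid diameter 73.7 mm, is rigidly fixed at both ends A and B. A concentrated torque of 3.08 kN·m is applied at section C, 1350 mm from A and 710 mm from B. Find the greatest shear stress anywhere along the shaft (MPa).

With uniform GJ and both ends fixed, compatibility θ_AC = θ_CB gives T_A·a = T_B·b, together with T_A + T_B = T₀.
T_A = T₀·b/(a+b) = 3080·710/2060 = 1062 N·m; T_B = 2018 N·m.
τ in each portion: τ_AC = 1.35×10^7 Pa, τ_CB = 2.57×10^7 Pa; maximum is in CB.
τ_max = T_CB·r/J = 2018·0.0369/2.90×10^-6 = 2.568×10^7 Pa.

25.7 MPa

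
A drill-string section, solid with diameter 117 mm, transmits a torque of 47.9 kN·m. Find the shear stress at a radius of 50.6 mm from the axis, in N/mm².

132 N/mm²

J = πd⁴/32 = π(0.117)⁴/32 = 1.840×10^-5 m⁴.
Shear stress varies linearly with radius: τ = T·r/J = 47900 × 0.0506 / 1.840×10^-5 = 1.317×10^8 Pa.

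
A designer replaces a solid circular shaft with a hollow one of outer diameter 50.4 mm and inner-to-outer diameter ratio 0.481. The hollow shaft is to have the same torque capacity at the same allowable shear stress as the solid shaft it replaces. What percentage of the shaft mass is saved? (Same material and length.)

Equal τ_max and T ⇒ the solid shaft needs d_s³ = d_o³(1−k⁴), so d_s = 50.4·(1−0.481⁴)^(1/3) = 49.48 mm.
Area ratio A_h/A_s = d_o²(1−k²)/d_s² = (1−k²)/(1−k⁴)^(2/3) = 0.7974.
Mass saving = 1 − 0.7974 = 20.3 %.

20.3 %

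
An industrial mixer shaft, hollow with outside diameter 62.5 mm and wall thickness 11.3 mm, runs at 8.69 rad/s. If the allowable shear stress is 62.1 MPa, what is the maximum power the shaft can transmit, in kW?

21.6 kW

J = π(d_o⁴ − d_i⁴)/32 = π(0.0625⁴ − 0.0399⁴)/32 = 1.249×10^-6 m⁴.
T_max = τ_allow·J/r = 6.21×10^7 × 1.249×10^-6 / 0.0312 = 2482 N·m.
ω = 8.69 rad/s, so P_max = T_max·ω = 2.157×10^4 W.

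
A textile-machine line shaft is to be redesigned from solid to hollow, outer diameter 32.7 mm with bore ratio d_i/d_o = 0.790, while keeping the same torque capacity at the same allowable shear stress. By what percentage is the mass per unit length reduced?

47.8 %

Equal τ_max and T ⇒ the solid shaft needs d_s³ = d_o³(1−k⁴), so d_s = 32.7·(1−0.790⁴)^(1/3) = 27.74 mm.
Area ratio A_h/A_s = d_o²(1−k²)/d_s² = (1−k²)/(1−k⁴)^(2/3) = 0.5223.
Mass saving = 1 − 0.5223 = 47.8 %.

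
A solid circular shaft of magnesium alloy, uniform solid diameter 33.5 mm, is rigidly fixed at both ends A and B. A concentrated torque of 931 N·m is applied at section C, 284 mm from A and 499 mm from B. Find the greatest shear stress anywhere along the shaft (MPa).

With uniform GJ and both ends fixed, compatibility θ_AC = θ_CB gives T_A·a = T_B·b, together with T_A + T_B = T₀.
T_A = T₀·b/(a+b) = 931.0·499/783.0 = 593.3 N·m; T_B = 337.7 N·m.
τ in each portion: τ_AC = 8.04×10^7 Pa, τ_CB = 4.57×10^7 Pa; maximum is in AC.
τ_max = T_AC·r/J = 593.3·0.0168/1.24×10^-7 = 8.038×10^7 Pa.

80.4 MPa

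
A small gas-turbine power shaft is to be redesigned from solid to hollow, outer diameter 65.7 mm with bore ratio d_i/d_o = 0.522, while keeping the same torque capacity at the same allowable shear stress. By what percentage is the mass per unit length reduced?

Equal τ_max and T ⇒ the solid shaft needs d_s³ = d_o³(1−k⁴), so d_s = 65.7·(1−0.522⁴)^(1/3) = 64.03 mm.
Area ratio A_h/A_s = d_o²(1−k²)/d_s² = (1−k²)/(1−k⁴)^(2/3) = 0.7659.
Mass saving = 1 − 0.7659 = 23.4 %.

23.4 %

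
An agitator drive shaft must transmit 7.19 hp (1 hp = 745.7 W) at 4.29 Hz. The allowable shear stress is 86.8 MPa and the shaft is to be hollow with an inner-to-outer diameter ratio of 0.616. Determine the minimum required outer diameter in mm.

ω = 2π·4.29 = 26.95 rad/s, so T = P/ω = 7.19×745.7 / 26.95 = 198.9 N·m.
For a hollow shaft with d_i/d_o = 0.616: τ_max = 16T/(π d_o³ (1−k⁴)), so d_o = [16T/(π τ_allow (1−k⁴))]^(1/3) = [16·198.9/(π·8.68×10^7·0.8560)]^(1/3) = 0.02389 m.

23.9 mm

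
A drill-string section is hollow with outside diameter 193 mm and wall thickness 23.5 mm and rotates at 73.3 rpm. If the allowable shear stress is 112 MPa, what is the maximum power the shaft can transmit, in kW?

J = π(d_o⁴ − d_i⁴)/32 = π(0.193⁴ − 0.146⁴)/32 = 9.161×10^-5 m⁴.
T_max = τ_allow·J/r = 1.12×10^8 × 9.161×10^-5 / 0.0965 = 106300 N·m.
ω = 2π·73.3/60 = 7.676 rad/s, so P_max = T_max·ω = 8.161×10^5 W.

816 kW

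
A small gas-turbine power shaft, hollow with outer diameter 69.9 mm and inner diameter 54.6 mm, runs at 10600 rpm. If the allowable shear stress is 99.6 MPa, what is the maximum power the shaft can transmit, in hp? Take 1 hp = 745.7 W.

J = π(d_o⁴ − d_i⁴)/32 = π(0.0699⁴ − 0.0546⁴)/32 = 1.471×10^-6 m⁴.
T_max = τ_allow·J/r = 9.96×10^7 × 1.471×10^-6 / 0.0350 = 4193 N·m.
ω = 2π·10600/60 = 1110 rad/s, so P_max = T_max·ω = 4.654×10^6 W.

6240 hp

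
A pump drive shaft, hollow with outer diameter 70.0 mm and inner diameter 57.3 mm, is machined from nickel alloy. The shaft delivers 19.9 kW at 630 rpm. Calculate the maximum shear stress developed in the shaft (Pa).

8.13e6 Pa

ω = 2π·630/60 = 65.97 rad/s, so T = P/ω = 19.9×10³ / 65.97 = 301.6 N·m.
J = π(d_o⁴ − d_i⁴)/32 = π(0.0700⁴ − 0.0573⁴)/32 = 1.299×10^-6 m⁴.
τ_max = T·r/J = 301.6 × 0.0350 / 1.299×10^-6 = 8.128×10^6 Pa.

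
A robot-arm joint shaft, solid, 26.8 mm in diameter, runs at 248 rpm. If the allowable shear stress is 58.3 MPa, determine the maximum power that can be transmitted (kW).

5.72 kW

J = πd⁴/32 = π(0.0268)⁴/32 = 5.065×10^-8 m⁴.
T_max = τ_allow·J/r = 5.83×10^7 × 5.065×10^-8 / 0.0134 = 220.3 N·m.
ω = 2π·248/60 = 25.97 rad/s, so P_max = T_max·ω = 5722 W.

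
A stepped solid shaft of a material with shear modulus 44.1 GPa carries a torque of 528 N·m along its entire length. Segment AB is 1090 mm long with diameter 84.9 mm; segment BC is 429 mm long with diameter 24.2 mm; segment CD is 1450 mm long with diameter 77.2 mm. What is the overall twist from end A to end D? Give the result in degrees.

J_AB = π(0.0849)⁴/32 = 5.10×10^-6 m⁴; J_BC = π(0.0242)⁴/32 = 3.37×10^-8 m⁴; J_CD = π(0.0772)⁴/32 = 3.49×10^-6 m⁴.
θ = (T/G)·Σ L_i/J_i = (528.0/44.1×10⁹)·(1.09/5.10×10^-6 + 0.429/3.37×10^-8 + 1.45/3.49×10^-6) = 0.1601 rad.

9.17°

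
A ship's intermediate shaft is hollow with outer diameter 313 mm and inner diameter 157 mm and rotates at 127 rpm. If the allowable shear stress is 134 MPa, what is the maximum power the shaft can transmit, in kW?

J = π(d_o⁴ − d_i⁴)/32 = π(0.313⁴ − 0.157⁴)/32 = 8.826×10^-4 m⁴.
T_max = τ_allow·J/r = 1.34×10^8 × 8.826×10^-4 / 0.157 = 755700 N·m.
ω = 2π·127/60 = 13.30 rad/s, so P_max = T_max·ω = 1.005×10^7 W.

10100 kW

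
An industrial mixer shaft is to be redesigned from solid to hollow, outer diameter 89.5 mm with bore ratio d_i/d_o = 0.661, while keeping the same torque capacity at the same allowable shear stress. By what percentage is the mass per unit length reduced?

35.2 %

Equal τ_max and T ⇒ the solid shaft needs d_s³ = d_o³(1−k⁴), so d_s = 89.5·(1−0.661⁴)^(1/3) = 83.40 mm.
Area ratio A_h/A_s = d_o²(1−k²)/d_s² = (1−k²)/(1−k⁴)^(2/3) = 0.6485.
Mass saving = 1 − 0.6485 = 35.2 %.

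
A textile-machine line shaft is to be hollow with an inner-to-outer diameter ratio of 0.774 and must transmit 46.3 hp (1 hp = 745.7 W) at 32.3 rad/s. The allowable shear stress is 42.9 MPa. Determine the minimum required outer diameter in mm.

ω = 32.3 rad/s, so T = P/ω = 46.3×745.7 / 32.30 = 1069 N·m.
For a hollow shaft with d_i/d_o = 0.774: τ_max = 16T/(π d_o³ (1−k⁴)), so d_o = [16T/(π τ_allow (1−k⁴))]^(1/3) = [16·1069/(π·4.29×10^7·0.6411)]^(1/3) = 0.05828 m.

58.3 mm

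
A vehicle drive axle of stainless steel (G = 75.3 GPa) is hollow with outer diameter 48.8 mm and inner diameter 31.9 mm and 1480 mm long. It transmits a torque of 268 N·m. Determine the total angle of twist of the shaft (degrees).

J = π(d_o⁴ − d_i⁴)/32 = π(0.0488⁴ − 0.0319⁴)/32 = 4.551×10^-7 m⁴.
θ = T·L/(G·J) = 268.0 × 1.48 / (75.3×10⁹ × 4.551×10^-7) = 0.01157 rad.

0.663°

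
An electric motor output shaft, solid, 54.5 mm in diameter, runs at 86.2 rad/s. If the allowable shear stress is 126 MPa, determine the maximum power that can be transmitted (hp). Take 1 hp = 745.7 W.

J = πd⁴/32 = π(0.0545)⁴/32 = 8.661×10^-7 m⁴.
T_max = τ_allow·J/r = 1.26×10^8 × 8.661×10^-7 / 0.0272 = 4005 N·m.
ω = 86.2 rad/s, so P_max = T_max·ω = 3.452×10^5 W.

463 hp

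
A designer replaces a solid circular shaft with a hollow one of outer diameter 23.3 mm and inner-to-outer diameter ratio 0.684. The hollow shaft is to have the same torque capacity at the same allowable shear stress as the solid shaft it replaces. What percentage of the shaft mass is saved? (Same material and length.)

Equal τ_max and T ⇒ the solid shaft needs d_s³ = d_o³(1−k⁴), so d_s = 23.3·(1−0.684⁴)^(1/3) = 21.46 mm.
Area ratio A_h/A_s = d_o²(1−k²)/d_s² = (1−k²)/(1−k⁴)^(2/3) = 0.6274.
Mass saving = 1 − 0.6274 = 37.3 %.

37.3 %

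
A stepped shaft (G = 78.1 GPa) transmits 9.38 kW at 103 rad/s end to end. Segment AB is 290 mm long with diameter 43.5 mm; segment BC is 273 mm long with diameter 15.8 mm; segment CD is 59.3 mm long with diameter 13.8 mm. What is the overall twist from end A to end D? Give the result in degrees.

4.15°

ω = 103 rad/s, so T = P/ω = 9.38×10³ / 103.0 = 91.07 N·m.
J_AB = π(0.0435)⁴/32 = 3.52×10^-7 m⁴; J_BC = π(0.0158)⁴/32 = 6.12×10^-9 m⁴; J_CD = π(0.0138)⁴/32 = 3.56×10^-9 m⁴.
θ = (T/G)·Σ L_i/J_i = (91.07/78.1×10⁹)·(0.290/3.52×10^-7 + 0.273/6.12×10^-9 + 0.0593/3.56×10^-9) = 0.07241 rad.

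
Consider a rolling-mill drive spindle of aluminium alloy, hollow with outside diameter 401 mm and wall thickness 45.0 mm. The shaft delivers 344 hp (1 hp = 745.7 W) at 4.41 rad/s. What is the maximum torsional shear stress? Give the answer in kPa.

7200 kPa

ω = 4.41 rad/s, so T = P/ω = 344×745.7 / 4.410 = 58170 N·m.
J = π(d_o⁴ − d_i⁴)/32 = π(0.401⁴ − 0.311⁴)/32 = 1.620×10^-3 m⁴.
τ_max = T·r/J = 58170 × 0.201 / 1.620×10^-3 = 7.199×10^6 Pa.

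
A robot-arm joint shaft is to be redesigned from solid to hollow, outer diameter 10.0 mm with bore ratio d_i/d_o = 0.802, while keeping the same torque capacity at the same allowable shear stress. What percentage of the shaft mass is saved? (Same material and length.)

Equal τ_max and T ⇒ the solid shaft needs d_s³ = d_o³(1−k⁴), so d_s = 10.0·(1−0.802⁴)^(1/3) = 8.370 mm.
Area ratio A_h/A_s = d_o²(1−k²)/d_s² = (1−k²)/(1−k⁴)^(2/3) = 0.5093.
Mass saving = 1 − 0.5093 = 49.1 %.

49.1 %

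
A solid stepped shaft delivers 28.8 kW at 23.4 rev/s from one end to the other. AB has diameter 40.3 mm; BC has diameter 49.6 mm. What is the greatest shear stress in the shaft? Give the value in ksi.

ω = 2π·23.4 = 147.0 rad/s, so T = P/ω = 28.8×10³ / 147.0 = 195.9 N·m.
Under the same torque, τ_max = 16T/(πd³) is largest where d is smallest — segment AB (d = 40.3 mm).
τ_max = 16·195.9/(π·(0.0403)³) = 1.524×10^7 Pa.

2.21 ksi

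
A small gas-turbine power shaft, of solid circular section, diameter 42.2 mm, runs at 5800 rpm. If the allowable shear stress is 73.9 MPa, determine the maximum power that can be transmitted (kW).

662 kW

J = πd⁴/32 = π(0.0422)⁴/32 = 3.114×10^-7 m⁴.
T_max = τ_allow·J/r = 7.39×10^7 × 3.114×10^-7 / 0.0211 = 1090 N·m.
ω = 2π·5800/60 = 607.4 rad/s, so P_max = T_max·ω = 6.623×10^5 W.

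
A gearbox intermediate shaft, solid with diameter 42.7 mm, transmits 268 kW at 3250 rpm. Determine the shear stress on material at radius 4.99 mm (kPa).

12000 kPa

ω = 2π·3250/60 = 340.3 rad/s, so T = P/ω = 268×10³ / 340.3 = 787.4 N·m.
J = πd⁴/32 = π(0.0427)⁴/32 = 3.264×10^-7 m⁴.
Shear stress varies linearly with radius: τ = T·r/J = 787.4 × 0.00499 / 3.264×10^-7 = 1.204×10^7 Pa.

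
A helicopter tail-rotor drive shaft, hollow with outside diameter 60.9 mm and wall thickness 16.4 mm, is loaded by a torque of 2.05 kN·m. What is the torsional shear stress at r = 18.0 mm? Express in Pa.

J = π(d_o⁴ − d_i⁴)/32 = π(0.0609⁴ − 0.0281⁴)/32 = 1.289×10^-6 m⁴.
Shear stress varies linearly with radius: τ = T·r/J = 2050 × 0.0180 / 1.289×10^-6 = 2.862×10^7 Pa.

2.86e7 Pa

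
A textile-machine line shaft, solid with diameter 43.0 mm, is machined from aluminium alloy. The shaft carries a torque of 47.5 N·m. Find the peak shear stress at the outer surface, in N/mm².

3.04 N/mm²

J = πd⁴/32 = π(0.0430)⁴/32 = 3.356×10^-7 m⁴.
τ_max = T·r/J = 47.50 × 0.0215 / 3.356×10^-7 = 3.043×10^6 Pa.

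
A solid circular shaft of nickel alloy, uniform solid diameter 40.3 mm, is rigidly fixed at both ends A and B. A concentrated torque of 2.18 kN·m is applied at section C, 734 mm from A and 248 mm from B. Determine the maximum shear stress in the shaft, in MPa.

127 MPa

With uniform GJ and both ends fixed, compatibility θ_AC = θ_CB gives T_A·a = T_B·b, together with T_A + T_B = T₀.
T_A = T₀·b/(a+b) = 2180·248/982.0 = 550.5 N·m; T_B = 1629 N·m.
τ in each portion: τ_AC = 4.28×10^7 Pa, τ_CB = 1.27×10^8 Pa; maximum is in CB.
τ_max = T_CB·r/J = 1629·0.0201/2.59×10^-7 = 1.268×10^8 Pa.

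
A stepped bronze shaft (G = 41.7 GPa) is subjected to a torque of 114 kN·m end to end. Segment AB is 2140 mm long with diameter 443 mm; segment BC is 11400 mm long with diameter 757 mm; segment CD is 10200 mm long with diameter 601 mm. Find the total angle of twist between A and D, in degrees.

J_AB = π(0.443)⁴/32 = 3.78×10^-3 m⁴; J_BC = π(0.757)⁴/32 = 0.0322 m⁴; J_CD = π(0.601)⁴/32 = 0.0128 m⁴.
θ = (T/G)·Σ L_i/J_i = (114000/41.7×10⁹)·(2.14/3.78×10^-3 + 11.4/0.0322 + 10.2/0.0128) = 4.691×10^-3 rad.

0.269°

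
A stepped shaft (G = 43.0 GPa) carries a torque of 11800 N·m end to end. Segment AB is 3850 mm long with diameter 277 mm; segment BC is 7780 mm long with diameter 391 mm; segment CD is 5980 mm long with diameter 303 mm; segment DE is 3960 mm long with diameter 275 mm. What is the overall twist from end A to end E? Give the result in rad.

J_AB = π(0.277)⁴/32 = 5.78×10^-4 m⁴; J_BC = π(0.391)⁴/32 = 2.29×10^-3 m⁴; J_CD = π(0.303)⁴/32 = 8.28×10^-4 m⁴; J_DE = π(0.275)⁴/32 = 5.61×10^-4 m⁴.
θ = (T/G)·Σ L_i/J_i = (11800/43.0×10⁹)·(3.85/5.78×10^-4 + 7.78/2.29×10^-3 + 5.98/8.28×10^-4 + 3.96/5.61×10^-4) = 6.677×10^-3 rad.

0.00668 rad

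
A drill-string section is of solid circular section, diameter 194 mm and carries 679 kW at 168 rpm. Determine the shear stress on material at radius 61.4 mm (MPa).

17.0 MPa

ω = 2π·168/60 = 17.59 rad/s, so T = P/ω = 679×10³ / 17.59 = 38600 N·m.
J = πd⁴/32 = π(0.194)⁴/32 = 1.391×10^-4 m⁴.
Shear stress varies linearly with radius: τ = T·r/J = 38600 × 0.0614 / 1.391×10^-4 = 1.704×10^7 Pa.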